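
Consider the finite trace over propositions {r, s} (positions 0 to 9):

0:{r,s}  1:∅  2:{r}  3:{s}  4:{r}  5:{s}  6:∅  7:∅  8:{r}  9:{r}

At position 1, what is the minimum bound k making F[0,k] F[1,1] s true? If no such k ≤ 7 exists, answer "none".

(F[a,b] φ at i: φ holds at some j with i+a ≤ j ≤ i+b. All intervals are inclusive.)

Scan j = 1,2,… for F[1,1] s:
  j=1: fails
  j=2: holds
First hit at j=2, so smallest k = 2-1 = 1.

1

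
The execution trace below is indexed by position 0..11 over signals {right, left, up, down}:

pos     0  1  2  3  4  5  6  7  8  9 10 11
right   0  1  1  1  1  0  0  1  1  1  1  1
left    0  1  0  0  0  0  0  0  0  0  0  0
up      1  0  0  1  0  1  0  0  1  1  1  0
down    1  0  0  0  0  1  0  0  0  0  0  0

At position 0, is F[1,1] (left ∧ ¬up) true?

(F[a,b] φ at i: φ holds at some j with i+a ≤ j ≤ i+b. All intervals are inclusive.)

Holds

Check (left ∧ ¬up) at each j in [1,1]:
  j=1: true
Found at j=1 → formula holds.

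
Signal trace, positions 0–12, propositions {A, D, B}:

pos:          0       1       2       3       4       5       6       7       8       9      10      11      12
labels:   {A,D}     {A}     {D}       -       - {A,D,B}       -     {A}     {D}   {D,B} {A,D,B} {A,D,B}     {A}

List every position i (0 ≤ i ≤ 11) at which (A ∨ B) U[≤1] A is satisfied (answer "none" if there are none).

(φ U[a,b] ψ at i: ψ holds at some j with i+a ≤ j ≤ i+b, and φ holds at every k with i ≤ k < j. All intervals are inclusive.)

0, 1, 5, 7, 9, 10, 11

Evaluate at each i in [0,11]:
  i=0: ✓ (rhs at j=0)
  i=1: ✓ (rhs at j=1)
  i=2: ✗ (no rhs in [2,3])
  i=3: ✗ (no rhs in [3,4])
  i=4: ✗ (lhs fails at k=4 before rhs at j=5)
  i=5: ✓ (rhs at j=5)
  i=6: ✗ (lhs fails at k=6 before rhs at j=7)
  i=7: ✓ (rhs at j=7)
  i=8: ✗ (no rhs in [8,9])
  i=9: ✓ (rhs at j=10; lhs holds on [9,9])
  i=10: ✓ (rhs at j=10)
  i=11: ✓ (rhs at j=11)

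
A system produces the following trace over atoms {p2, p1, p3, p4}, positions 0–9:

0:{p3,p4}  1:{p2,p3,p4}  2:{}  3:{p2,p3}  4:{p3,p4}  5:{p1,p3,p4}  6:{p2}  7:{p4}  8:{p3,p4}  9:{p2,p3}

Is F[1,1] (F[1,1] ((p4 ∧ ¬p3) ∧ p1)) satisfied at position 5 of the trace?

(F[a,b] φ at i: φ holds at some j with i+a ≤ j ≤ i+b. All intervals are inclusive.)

Does not hold

Check F[1,1] ((p4 ∧ ¬p3) ∧ p1) at each j in [6,6]:
  j=6: fails (none in [7,7])
No position in the window satisfies it → formula fails.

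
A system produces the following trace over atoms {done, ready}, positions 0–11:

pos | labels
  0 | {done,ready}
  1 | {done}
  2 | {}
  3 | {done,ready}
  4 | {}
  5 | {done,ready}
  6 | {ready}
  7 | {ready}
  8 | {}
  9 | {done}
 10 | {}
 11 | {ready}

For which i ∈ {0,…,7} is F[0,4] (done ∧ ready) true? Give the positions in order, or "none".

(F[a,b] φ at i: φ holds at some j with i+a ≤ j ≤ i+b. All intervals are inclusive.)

Evaluate at each i in [0,7]:
  i=0: ✓ (witness j=0)
  i=1: ✓ (witness j=3)
  i=2: ✓ (witness j=3)
  i=3: ✓ (witness j=3)
  i=4: ✓ (witness j=5)
  i=5: ✓ (witness j=5)
  i=6: ✗ (none in [6,10])
  i=7: ✗ (none in [7,11])

0, 1, 2, 3, 4, 5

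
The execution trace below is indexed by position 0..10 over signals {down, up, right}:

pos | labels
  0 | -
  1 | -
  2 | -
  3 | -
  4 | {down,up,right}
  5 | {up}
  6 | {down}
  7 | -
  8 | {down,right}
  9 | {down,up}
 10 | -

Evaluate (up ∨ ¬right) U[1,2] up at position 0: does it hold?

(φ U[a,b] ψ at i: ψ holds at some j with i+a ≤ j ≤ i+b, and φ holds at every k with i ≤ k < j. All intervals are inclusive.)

Need some j in [1,2] with up, and (up ∨ ¬right) at every k in [0,j-1].
  j=1: up false.
  j=2: up false.
No j in the window works → until fails.

False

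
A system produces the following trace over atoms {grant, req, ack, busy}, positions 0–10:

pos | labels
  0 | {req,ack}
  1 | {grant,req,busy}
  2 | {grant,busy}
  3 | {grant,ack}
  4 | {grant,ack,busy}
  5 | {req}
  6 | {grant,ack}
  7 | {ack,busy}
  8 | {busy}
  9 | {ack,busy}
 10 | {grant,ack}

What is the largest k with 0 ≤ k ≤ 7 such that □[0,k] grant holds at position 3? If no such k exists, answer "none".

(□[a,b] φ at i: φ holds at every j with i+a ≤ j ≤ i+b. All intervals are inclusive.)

grant must hold from j=3 onward; find where it first fails.
  j=3: holds
  j=4: holds
  j=5: fails
Holds on [3,4], so largest k = 1.

1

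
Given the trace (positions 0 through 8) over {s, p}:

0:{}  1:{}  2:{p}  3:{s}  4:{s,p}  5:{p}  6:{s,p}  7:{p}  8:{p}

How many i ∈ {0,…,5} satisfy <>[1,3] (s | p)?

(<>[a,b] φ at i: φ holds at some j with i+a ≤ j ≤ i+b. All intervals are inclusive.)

Evaluate at each i in [0,5]:
  i=0: ✓ (witness j=2)
  i=1: ✓ (witness j=2)
  i=2: ✓ (witness j=3)
  i=3: ✓ (witness j=4)
  i=4: ✓ (witness j=5)
  i=5: ✓ (witness j=6)
Positions where it holds: {0, 1, 2, 3, 4, 5} → 6.

6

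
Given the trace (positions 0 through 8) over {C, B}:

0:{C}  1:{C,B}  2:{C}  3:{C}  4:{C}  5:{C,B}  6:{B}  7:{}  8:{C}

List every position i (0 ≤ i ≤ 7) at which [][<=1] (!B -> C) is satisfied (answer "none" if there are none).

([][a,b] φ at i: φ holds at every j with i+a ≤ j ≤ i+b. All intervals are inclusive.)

Evaluate at each i in [0,7]:
  i=0: ✓ (all of [0,1])
  i=1: ✓ (all of [1,2])
  i=2: ✓ (all of [2,3])
  i=3: ✓ (all of [3,4])
  i=4: ✓ (all of [4,5])
  i=5: ✓ (all of [5,6])
  i=6: ✗ (fails at j=7)
  i=7: ✗ (fails at j=7)

0, 1, 2, 3, 4, 5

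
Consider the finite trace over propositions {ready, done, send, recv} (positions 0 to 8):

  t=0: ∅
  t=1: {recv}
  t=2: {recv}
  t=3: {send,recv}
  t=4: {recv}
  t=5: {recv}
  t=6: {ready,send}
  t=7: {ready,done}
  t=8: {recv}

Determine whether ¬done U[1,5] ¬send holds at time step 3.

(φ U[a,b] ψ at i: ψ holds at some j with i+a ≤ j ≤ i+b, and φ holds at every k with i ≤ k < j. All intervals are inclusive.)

Yes

Need some j in [4,8] with ¬send, and ¬done at every k in [3,j-1].
  j=4: ¬send holds; ¬done holds at every k in [3,3] → satisfied.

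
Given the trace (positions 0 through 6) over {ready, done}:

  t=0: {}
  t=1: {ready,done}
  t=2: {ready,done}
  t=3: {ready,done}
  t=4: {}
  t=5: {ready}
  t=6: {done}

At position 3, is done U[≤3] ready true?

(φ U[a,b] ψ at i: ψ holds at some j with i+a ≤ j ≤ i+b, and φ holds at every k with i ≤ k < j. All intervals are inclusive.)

Need some j in [3,6] with ready, and done at every k in [3,j-1].
  j=3: ready holds; no prefix to check → satisfied.

Yes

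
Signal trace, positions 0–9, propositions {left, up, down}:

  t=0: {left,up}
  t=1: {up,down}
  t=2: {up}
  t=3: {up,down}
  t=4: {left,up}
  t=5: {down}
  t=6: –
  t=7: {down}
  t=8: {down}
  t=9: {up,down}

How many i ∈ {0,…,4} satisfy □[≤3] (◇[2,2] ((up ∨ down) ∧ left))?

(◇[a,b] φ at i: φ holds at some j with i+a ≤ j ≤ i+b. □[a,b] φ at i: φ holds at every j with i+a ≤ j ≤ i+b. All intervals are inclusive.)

0

Evaluate at each i in [0,4]:
  i=0: ✗ (fails at j=0)
  i=1: ✗ (fails at j=1)
  i=2: ✗ (fails at j=3)
  i=3: ✗ (fails at j=3)
  i=4: ✗ (fails at j=4)
Positions where it holds: {} → 0.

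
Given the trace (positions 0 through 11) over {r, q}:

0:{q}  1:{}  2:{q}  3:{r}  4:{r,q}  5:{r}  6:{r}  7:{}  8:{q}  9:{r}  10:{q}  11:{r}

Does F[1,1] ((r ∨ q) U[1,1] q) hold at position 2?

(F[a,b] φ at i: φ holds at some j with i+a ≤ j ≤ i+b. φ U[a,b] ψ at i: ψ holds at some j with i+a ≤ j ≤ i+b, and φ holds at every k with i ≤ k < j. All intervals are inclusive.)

Yes

Check ((r ∨ q) U[1,1] q) at each j in [3,3]:
  j=3: holds
Found at j=3 → formula holds.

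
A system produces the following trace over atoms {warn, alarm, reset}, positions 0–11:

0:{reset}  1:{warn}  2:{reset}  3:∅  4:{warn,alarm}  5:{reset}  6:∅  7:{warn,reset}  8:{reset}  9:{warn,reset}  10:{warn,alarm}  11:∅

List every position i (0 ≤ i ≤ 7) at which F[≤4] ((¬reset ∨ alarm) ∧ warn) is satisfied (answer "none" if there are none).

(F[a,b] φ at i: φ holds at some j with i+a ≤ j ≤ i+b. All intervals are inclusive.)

0, 1, 2, 3, 4, 6, 7

Evaluate at each i in [0,7]:
  i=0: ✓ (witness j=1)
  i=1: ✓ (witness j=1)
  i=2: ✓ (witness j=4)
  i=3: ✓ (witness j=4)
  i=4: ✓ (witness j=4)
  i=5: ✗ (none in [5,9])
  i=6: ✓ (witness j=10)
  i=7: ✓ (witness j=10)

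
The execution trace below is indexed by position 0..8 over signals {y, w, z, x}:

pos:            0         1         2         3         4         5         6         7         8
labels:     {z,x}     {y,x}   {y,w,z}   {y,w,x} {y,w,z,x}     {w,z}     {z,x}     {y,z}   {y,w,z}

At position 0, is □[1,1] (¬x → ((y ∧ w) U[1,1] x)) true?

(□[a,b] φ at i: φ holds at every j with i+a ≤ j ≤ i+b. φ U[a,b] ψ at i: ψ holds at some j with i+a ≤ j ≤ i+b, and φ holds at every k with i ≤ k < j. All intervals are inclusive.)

True

Check (¬x → ((y ∧ w) U[1,1] x)) at every j in [1,1]:
  j=1: antecedent false → ✓
All positions satisfy it → formula holds.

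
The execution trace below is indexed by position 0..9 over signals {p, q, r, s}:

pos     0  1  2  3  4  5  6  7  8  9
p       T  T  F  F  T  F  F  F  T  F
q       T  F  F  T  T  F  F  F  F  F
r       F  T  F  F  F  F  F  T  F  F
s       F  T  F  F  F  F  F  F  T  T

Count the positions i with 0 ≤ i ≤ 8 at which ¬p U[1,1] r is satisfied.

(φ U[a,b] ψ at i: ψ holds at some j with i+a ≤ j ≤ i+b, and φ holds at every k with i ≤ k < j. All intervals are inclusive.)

1

Evaluate at each i in [0,8]:
  i=0: ✗ (lhs fails at k=0 before rhs at j=1)
  i=1: ✗ (no rhs in [2,2])
  i=2: ✗ (no rhs in [3,3])
  i=3: ✗ (no rhs in [4,4])
  i=4: ✗ (no rhs in [5,5])
  i=5: ✗ (no rhs in [6,6])
  i=6: ✓ (rhs at j=7; lhs holds on [6,6])
  i=7: ✗ (no rhs in [8,8])
  i=8: ✗ (no rhs in [9,9])
Positions where it holds: {6} → 1.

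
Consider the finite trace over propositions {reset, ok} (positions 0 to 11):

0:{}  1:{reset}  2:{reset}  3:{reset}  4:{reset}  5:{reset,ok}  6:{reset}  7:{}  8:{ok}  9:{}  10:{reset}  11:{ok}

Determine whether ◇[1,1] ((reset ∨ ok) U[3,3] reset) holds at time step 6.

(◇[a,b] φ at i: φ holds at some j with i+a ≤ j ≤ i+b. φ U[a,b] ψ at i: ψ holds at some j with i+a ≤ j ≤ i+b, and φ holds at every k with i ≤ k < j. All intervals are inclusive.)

No

Check ((reset ∨ ok) U[3,3] reset) at each j in [7,7]:
  j=7: fails
No position in the window satisfies it → formula fails.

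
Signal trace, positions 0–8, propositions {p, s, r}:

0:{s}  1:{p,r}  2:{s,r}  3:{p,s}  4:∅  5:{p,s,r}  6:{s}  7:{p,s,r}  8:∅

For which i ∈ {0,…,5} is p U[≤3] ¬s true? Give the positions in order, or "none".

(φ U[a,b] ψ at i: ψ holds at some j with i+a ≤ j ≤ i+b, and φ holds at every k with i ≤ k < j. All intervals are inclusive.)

1, 3, 4

Evaluate at each i in [0,5]:
  i=0: ✗ (lhs fails at k=0 before rhs at j=1)
  i=1: ✓ (rhs at j=1)
  i=2: ✗ (lhs fails at k=2 before rhs at j=4)
  i=3: ✓ (rhs at j=4; lhs holds on [3,3])
  i=4: ✓ (rhs at j=4)
  i=5: ✗ (lhs fails at k=6 before rhs at j=8)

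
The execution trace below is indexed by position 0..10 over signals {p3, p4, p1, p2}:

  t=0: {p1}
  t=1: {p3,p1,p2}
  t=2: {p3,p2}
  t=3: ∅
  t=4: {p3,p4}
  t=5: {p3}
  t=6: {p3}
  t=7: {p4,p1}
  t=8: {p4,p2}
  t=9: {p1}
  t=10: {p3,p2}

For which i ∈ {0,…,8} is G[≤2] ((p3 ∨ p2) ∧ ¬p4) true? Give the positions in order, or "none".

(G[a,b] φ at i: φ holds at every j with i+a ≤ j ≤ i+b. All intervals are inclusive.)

none

Evaluate at each i in [0,8]:
  i=0: ✗ (fails at j=0)
  i=1: ✗ (fails at j=3)
  i=2: ✗ (fails at j=3)
  i=3: ✗ (fails at j=3)
  i=4: ✗ (fails at j=4)
  i=5: ✗ (fails at j=7)
  i=6: ✗ (fails at j=7)
  i=7: ✗ (fails at j=7)
  i=8: ✗ (fails at j=8)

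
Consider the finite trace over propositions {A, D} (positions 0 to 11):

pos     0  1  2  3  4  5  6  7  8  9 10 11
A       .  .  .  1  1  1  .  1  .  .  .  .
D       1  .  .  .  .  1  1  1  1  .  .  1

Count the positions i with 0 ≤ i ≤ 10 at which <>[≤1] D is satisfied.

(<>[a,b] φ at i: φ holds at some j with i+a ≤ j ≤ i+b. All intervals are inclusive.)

Evaluate at each i in [0,10]:
  i=0: ✓ (witness j=0)
  i=1: ✗ (none in [1,2])
  i=2: ✗ (none in [2,3])
  i=3: ✗ (none in [3,4])
  i=4: ✓ (witness j=5)
  i=5: ✓ (witness j=5)
  i=6: ✓ (witness j=6)
  i=7: ✓ (witness j=7)
  i=8: ✓ (witness j=8)
  i=9: ✗ (none in [9,10])
  i=10: ✓ (witness j=11)
Positions where it holds: {0, 4, 5, 6, 7, 8, 10} → 7.

7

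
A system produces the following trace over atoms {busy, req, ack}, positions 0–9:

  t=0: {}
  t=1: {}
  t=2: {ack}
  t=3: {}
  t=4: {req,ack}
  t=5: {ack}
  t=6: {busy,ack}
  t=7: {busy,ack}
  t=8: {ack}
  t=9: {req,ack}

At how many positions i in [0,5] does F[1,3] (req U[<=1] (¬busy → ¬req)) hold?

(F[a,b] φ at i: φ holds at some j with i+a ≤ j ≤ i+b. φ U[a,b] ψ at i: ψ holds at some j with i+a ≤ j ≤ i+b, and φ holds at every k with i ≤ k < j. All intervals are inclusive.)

Evaluate at each i in [0,5]:
  i=0: ✓ (witness j=1)
  i=1: ✓ (witness j=2)
  i=2: ✓ (witness j=3)
  i=3: ✓ (witness j=4)
  i=4: ✓ (witness j=5)
  i=5: ✓ (witness j=6)
Positions where it holds: {0, 1, 2, 3, 4, 5} → 6.

6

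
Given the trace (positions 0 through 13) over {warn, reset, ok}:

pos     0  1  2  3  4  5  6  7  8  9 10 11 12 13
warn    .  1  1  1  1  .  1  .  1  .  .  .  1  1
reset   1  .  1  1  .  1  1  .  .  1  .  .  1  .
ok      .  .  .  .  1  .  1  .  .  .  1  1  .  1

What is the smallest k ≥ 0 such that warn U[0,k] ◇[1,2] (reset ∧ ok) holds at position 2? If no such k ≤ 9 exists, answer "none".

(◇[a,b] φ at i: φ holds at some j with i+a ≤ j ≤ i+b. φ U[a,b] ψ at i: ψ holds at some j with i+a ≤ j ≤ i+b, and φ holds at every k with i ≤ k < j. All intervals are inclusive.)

Need earliest j ≥ 2 with ◇[1,2] (reset ∧ ok), and warn at every k in [2,j-1].
  j=2: rhs fails.
  j=3: rhs fails.
  j=4: rhs holds; lhs holds on [2,3]. k = 2.

2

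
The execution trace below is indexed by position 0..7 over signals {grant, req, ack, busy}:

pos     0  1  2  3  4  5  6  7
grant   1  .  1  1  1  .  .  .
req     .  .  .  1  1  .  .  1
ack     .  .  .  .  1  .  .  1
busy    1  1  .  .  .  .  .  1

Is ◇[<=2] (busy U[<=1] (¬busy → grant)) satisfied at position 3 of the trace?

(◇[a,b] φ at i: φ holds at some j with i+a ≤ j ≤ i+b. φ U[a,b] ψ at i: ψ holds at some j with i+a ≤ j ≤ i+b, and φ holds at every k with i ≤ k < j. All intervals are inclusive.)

Holds

Check (busy U[<=1] (¬busy → grant)) at each j in [3,5]:
  j=3: holds
  j=4: holds
  j=5: fails
Found at j=3 → formula holds.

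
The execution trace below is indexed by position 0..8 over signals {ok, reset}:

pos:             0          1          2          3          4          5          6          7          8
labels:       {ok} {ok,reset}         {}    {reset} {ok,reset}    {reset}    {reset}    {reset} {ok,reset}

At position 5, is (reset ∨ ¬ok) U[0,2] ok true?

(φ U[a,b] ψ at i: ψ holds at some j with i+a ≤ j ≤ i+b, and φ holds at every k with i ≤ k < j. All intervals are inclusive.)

Does not hold

Need some j in [5,7] with ok, and (reset ∨ ¬ok) at every k in [5,j-1].
  j=5: ok false.
  j=6: ok false.
  j=7: ok false.
No j in the window works → until fails.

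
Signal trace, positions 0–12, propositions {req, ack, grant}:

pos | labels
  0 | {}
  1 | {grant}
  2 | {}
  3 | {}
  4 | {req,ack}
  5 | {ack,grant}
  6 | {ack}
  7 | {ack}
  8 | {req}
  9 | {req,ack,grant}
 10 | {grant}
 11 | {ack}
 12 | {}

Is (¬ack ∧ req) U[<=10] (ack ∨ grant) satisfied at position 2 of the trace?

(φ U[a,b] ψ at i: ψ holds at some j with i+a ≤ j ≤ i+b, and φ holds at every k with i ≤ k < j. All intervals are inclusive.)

False

Need some j in [2,12] with (ack ∨ grant), and (¬ack ∧ req) at every k in [2,j-1].
  j=2: (ack ∨ grant) false.
  j=3: (ack ∨ grant) false.
  j=4: (ack ∨ grant) holds, but (¬ack ∧ req) fails at k=2 → not this j.
  j=5: (ack ∨ grant) holds, but (¬ack ∧ req) fails at k=2 → not this j.
  j=6: (ack ∨ grant) holds, but (¬ack ∧ req) fails at k=2 → not this j.
  j=7: (ack ∨ grant) holds, but (¬ack ∧ req) fails at k=2 → not this j.
  j=8: (ack ∨ grant) false.
  j=9: (ack ∨ grant) holds, but (¬ack ∧ req) fails at k=2 → not this j.
  j=10: (ack ∨ grant) holds, but (¬ack ∧ req) fails at k=2 → not this j.
  j=11: (ack ∨ grant) holds, but (¬ack ∧ req) fails at k=2 → not this j.
  j=12: (ack ∨ grant) false.
No j in the window works → until fails.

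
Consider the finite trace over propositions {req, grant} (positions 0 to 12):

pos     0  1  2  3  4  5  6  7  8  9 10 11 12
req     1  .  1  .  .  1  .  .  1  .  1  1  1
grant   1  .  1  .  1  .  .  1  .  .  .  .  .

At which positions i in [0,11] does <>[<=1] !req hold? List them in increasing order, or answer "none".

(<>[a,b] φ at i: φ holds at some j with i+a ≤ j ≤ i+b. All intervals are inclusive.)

Evaluate at each i in [0,11]:
  i=0: ✓ (witness j=1)
  i=1: ✓ (witness j=1)
  i=2: ✓ (witness j=3)
  i=3: ✓ (witness j=3)
  i=4: ✓ (witness j=4)
  i=5: ✓ (witness j=6)
  i=6: ✓ (witness j=6)
  i=7: ✓ (witness j=7)
  i=8: ✓ (witness j=9)
  i=9: ✓ (witness j=9)
  i=10: ✗ (none in [10,11])
  i=11: ✗ (none in [11,12])

0, 1, 2, 3, 4, 5, 6, 7, 8, 9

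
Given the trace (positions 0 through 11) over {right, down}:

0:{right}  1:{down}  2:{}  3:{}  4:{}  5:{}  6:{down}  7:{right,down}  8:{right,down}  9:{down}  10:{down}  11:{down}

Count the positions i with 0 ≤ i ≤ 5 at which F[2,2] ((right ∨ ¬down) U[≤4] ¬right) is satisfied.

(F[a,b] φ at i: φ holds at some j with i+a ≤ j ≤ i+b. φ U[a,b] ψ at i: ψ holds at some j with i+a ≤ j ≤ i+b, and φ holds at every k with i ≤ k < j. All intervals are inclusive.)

Evaluate at each i in [0,5]:
  i=0: ✓ (witness j=2)
  i=1: ✓ (witness j=3)
  i=2: ✓ (witness j=4)
  i=3: ✓ (witness j=5)
  i=4: ✓ (witness j=6)
  i=5: ✓ (witness j=7)
Positions where it holds: {0, 1, 2, 3, 4, 5} → 6.

6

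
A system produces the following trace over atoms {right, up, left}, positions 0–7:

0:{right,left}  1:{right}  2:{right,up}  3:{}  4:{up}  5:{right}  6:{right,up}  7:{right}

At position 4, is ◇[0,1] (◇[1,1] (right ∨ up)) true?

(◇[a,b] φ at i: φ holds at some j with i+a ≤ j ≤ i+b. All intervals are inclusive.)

Yes

Check ◇[1,1] (right ∨ up) at each j in [4,5]:
  j=4: holds (witness at 5)
  j=5: holds (witness at 6)
Found at j=4 → formula holds.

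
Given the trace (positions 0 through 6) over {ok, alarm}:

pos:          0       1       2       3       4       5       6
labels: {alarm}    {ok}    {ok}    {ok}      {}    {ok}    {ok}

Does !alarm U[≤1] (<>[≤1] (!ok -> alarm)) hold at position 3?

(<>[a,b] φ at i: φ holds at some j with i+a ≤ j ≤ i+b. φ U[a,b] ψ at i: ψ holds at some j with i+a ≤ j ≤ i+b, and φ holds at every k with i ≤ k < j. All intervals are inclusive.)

Need some j in [3,4] with <>[≤1] (!ok -> alarm), and !alarm at every k in [3,j-1].
  j=3: <>[≤1] (!ok -> alarm) holds; no prefix to check → satisfied.

True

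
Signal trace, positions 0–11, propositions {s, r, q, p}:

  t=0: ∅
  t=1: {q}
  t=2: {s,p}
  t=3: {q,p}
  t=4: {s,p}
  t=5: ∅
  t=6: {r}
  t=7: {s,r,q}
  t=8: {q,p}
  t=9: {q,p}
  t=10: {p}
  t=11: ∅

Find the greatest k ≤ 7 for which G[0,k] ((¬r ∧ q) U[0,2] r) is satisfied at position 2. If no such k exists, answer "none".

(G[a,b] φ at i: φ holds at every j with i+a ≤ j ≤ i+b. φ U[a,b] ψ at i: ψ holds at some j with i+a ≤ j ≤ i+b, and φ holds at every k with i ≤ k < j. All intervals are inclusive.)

none

((¬r ∧ q) U[0,2] r) must hold from j=2 onward; find where it first fails.
  j=2: fails → no k works.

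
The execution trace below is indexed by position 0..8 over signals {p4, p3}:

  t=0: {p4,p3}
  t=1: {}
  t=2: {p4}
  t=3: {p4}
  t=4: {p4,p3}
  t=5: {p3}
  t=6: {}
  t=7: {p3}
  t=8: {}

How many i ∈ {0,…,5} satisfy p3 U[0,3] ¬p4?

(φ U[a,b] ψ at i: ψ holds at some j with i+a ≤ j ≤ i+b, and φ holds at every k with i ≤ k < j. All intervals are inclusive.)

4

Evaluate at each i in [0,5]:
  i=0: ✓ (rhs at j=1; lhs holds on [0,0])
  i=1: ✓ (rhs at j=1)
  i=2: ✗ (lhs fails at k=2 before rhs at j=5)
  i=3: ✗ (lhs fails at k=3 before rhs at j=5)
  i=4: ✓ (rhs at j=5; lhs holds on [4,4])
  i=5: ✓ (rhs at j=5)
Positions where it holds: {0, 1, 4, 5} → 4.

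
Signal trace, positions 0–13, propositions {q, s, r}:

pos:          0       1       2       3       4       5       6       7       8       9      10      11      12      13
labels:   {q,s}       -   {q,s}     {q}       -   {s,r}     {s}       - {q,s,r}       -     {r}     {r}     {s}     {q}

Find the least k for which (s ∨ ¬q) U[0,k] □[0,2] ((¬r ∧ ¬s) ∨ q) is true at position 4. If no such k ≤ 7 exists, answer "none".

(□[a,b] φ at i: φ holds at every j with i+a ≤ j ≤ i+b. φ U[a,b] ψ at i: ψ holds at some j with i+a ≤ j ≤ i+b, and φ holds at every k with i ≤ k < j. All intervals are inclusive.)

3

Need earliest j ≥ 4 with □[0,2] ((¬r ∧ ¬s) ∨ q), and (s ∨ ¬q) at every k in [4,j-1].
  j=4: rhs fails.
  j=5: rhs fails.
  j=6: rhs fails.
  j=7: rhs holds; lhs holds on [4,6]. k = 3.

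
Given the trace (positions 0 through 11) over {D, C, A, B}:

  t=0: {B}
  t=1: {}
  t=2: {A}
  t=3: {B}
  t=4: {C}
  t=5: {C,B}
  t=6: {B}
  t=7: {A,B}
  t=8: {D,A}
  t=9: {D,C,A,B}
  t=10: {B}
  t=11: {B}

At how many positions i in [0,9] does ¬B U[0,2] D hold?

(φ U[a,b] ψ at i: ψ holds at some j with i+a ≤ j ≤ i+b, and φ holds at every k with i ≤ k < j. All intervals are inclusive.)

Evaluate at each i in [0,9]:
  i=0: ✗ (no rhs in [0,2])
  i=1: ✗ (no rhs in [1,3])
  i=2: ✗ (no rhs in [2,4])
  i=3: ✗ (no rhs in [3,5])
  i=4: ✗ (no rhs in [4,6])
  i=5: ✗ (no rhs in [5,7])
  i=6: ✗ (lhs fails at k=6 before rhs at j=8)
  i=7: ✗ (lhs fails at k=7 before rhs at j=8)
  i=8: ✓ (rhs at j=8)
  i=9: ✓ (rhs at j=9)
Positions where it holds: {8, 9} → 2.

2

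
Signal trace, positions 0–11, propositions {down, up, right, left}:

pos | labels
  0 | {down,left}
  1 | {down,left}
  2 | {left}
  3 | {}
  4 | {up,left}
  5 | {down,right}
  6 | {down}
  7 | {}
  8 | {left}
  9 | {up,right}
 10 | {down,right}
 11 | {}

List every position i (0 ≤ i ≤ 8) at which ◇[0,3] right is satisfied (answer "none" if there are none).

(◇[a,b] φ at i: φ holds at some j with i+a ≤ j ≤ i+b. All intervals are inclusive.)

Evaluate at each i in [0,8]:
  i=0: ✗ (none in [0,3])
  i=1: ✗ (none in [1,4])
  i=2: ✓ (witness j=5)
  i=3: ✓ (witness j=5)
  i=4: ✓ (witness j=5)
  i=5: ✓ (witness j=5)
  i=6: ✓ (witness j=9)
  i=7: ✓ (witness j=9)
  i=8: ✓ (witness j=9)

2, 3, 4, 5, 6, 7, 8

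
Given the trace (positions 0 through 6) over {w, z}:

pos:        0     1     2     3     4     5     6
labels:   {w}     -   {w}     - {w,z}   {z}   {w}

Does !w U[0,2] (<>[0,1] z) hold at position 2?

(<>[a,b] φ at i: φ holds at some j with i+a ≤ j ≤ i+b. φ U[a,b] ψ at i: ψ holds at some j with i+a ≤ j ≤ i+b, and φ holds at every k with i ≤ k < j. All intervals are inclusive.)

False

Need some j in [2,4] with <>[0,1] z, and !w at every k in [2,j-1].
  j=2: <>[0,1] z — fails (none in [2,3]).
  j=3: <>[0,1] z holds, but !w fails at k=2 → not this j.
  j=4: <>[0,1] z holds, but !w fails at k=2 → not this j.
No j in the window works → until fails.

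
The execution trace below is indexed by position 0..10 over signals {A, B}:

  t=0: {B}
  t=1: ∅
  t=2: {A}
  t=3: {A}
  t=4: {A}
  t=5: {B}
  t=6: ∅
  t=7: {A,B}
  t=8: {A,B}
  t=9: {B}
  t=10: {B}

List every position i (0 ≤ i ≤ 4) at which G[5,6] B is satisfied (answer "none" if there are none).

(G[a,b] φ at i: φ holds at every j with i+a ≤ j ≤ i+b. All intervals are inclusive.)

2, 3, 4

Evaluate at each i in [0,4]:
  i=0: ✗ (fails at j=6)
  i=1: ✗ (fails at j=6)
  i=2: ✓ (all of [7,8])
  i=3: ✓ (all of [8,9])
  i=4: ✓ (all of [9,10])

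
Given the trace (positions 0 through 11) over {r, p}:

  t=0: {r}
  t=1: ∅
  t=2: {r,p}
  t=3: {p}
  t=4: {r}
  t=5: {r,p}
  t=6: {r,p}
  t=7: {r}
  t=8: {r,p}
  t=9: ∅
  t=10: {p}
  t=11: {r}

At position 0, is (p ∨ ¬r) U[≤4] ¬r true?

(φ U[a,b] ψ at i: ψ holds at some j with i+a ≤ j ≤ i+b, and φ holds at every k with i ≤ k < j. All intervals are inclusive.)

Need some j in [0,4] with ¬r, and (p ∨ ¬r) at every k in [0,j-1].
  j=0: ¬r false.
  j=1: ¬r holds, but (p ∨ ¬r) fails at k=0 → not this j.
  j=2: ¬r false.
  j=3: ¬r holds, but (p ∨ ¬r) fails at k=0 → not this j.
  j=4: ¬r false.
No j in the window works → until fails.

Does not hold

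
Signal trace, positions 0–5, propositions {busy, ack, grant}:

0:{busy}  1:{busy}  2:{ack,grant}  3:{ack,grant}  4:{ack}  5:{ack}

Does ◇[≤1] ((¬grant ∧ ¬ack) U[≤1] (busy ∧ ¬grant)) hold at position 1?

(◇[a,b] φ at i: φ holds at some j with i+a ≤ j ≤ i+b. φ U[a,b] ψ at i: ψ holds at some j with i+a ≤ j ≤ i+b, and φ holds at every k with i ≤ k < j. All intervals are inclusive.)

Holds

Check ((¬grant ∧ ¬ack) U[≤1] (busy ∧ ¬grant)) at each j in [1,2]:
  j=1: holds
  j=2: fails
Found at j=1 → formula holds.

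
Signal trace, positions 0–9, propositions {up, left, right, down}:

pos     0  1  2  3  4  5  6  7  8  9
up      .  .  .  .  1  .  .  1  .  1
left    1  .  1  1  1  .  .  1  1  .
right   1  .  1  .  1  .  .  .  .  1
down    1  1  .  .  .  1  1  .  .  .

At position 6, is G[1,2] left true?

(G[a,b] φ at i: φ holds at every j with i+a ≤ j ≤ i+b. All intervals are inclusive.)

Check left at every j in [7,8]:
  j=7: true
  j=8: true
All positions satisfy it → formula holds.

Yes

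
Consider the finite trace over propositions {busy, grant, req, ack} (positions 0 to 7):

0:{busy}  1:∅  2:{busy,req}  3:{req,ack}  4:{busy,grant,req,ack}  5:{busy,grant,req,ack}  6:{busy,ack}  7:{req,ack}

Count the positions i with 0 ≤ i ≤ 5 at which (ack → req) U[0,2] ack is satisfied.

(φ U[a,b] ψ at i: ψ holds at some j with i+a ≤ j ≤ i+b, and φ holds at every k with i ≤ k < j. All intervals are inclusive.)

5

Evaluate at each i in [0,5]:
  i=0: ✗ (no rhs in [0,2])
  i=1: ✓ (rhs at j=3; lhs holds on [1,2])
  i=2: ✓ (rhs at j=3; lhs holds on [2,2])
  i=3: ✓ (rhs at j=3)
  i=4: ✓ (rhs at j=4)
  i=5: ✓ (rhs at j=5)
Positions where it holds: {1, 2, 3, 4, 5} → 5.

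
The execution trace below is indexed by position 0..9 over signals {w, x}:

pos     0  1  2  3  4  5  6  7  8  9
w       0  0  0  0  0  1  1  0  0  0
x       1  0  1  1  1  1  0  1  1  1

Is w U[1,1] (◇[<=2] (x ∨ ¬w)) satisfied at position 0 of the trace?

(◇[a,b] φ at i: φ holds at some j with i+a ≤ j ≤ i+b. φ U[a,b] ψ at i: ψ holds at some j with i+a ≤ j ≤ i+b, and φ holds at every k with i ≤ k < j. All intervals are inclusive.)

False

Need some j in [1,1] with ◇[<=2] (x ∨ ¬w), and w at every k in [0,j-1].
  j=1: ◇[<=2] (x ∨ ¬w) holds, but w fails at k=0 → not this j.
No j in the window works → until fails.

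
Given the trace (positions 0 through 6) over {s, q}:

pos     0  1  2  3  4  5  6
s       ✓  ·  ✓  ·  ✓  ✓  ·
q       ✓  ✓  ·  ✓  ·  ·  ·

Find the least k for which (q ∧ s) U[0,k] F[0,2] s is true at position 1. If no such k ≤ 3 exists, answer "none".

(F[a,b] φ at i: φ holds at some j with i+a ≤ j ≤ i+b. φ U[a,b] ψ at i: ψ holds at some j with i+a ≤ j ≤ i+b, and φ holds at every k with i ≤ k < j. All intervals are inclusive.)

0

Need earliest j ≥ 1 with F[0,2] s, and (q ∧ s) at every k in [1,j-1].
  j=1: rhs holds (empty prefix). k = 0.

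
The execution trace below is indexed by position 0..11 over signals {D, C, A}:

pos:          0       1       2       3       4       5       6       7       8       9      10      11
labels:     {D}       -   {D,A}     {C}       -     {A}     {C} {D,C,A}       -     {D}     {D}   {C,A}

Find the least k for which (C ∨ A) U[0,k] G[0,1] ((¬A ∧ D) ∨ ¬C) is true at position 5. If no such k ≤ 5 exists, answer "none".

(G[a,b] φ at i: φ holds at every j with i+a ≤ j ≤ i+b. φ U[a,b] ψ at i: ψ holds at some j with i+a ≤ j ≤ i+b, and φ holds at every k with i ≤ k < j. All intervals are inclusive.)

Need earliest j ≥ 5 with G[0,1] ((¬A ∧ D) ∨ ¬C), and (C ∨ A) at every k in [5,j-1].
  j=5: rhs fails.
  j=6: rhs fails.
  j=7: rhs fails.
  j=8: rhs holds; lhs holds on [5,7]. k = 3.

3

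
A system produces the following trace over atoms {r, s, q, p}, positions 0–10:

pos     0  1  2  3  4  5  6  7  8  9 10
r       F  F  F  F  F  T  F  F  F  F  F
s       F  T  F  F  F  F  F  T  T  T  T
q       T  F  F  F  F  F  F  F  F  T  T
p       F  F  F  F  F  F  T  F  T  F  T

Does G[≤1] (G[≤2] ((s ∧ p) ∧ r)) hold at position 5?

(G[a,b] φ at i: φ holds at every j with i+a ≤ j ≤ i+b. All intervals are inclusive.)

Check G[≤2] ((s ∧ p) ∧ r) at every j in [5,6]:
  j=5: fails at 5
  j=6: fails at 6
Fails at j=5 → formula fails.

No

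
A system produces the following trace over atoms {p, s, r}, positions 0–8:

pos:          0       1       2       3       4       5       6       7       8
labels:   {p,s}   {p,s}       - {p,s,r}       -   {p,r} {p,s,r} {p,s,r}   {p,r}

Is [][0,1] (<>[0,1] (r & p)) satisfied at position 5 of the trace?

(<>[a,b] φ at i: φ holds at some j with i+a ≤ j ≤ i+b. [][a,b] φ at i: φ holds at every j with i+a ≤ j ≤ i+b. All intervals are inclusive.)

Check <>[0,1] (r & p) at every j in [5,6]:
  j=5: holds (witness at 5)
  j=6: holds (witness at 6)
All positions satisfy it → formula holds.

True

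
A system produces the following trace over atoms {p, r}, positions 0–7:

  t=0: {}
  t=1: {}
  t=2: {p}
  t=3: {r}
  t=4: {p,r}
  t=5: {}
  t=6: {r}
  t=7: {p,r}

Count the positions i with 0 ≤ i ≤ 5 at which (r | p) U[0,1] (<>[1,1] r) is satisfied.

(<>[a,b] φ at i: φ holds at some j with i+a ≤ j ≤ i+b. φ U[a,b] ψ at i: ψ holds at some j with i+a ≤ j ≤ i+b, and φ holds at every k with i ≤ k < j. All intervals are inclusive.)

4

Evaluate at each i in [0,5]:
  i=0: ✗ (no rhs in [0,1])
  i=1: ✗ (lhs fails at k=1 before rhs at j=2)
  i=2: ✓ (rhs at j=2)
  i=3: ✓ (rhs at j=3)
  i=4: ✓ (rhs at j=5; lhs holds on [4,4])
  i=5: ✓ (rhs at j=5)
Positions where it holds: {2, 3, 4, 5} → 4.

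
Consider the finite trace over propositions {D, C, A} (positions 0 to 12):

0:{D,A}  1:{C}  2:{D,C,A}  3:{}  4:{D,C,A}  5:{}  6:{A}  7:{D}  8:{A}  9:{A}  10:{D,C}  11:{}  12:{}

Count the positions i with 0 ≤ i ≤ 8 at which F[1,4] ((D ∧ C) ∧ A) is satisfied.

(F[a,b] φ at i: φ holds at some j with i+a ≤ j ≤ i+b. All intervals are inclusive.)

Evaluate at each i in [0,8]:
  i=0: ✓ (witness j=2)
  i=1: ✓ (witness j=2)
  i=2: ✓ (witness j=4)
  i=3: ✓ (witness j=4)
  i=4: ✗ (none in [5,8])
  i=5: ✗ (none in [6,9])
  i=6: ✗ (none in [7,10])
  i=7: ✗ (none in [8,11])
  i=8: ✗ (none in [9,12])
Positions where it holds: {0, 1, 2, 3} → 4.

4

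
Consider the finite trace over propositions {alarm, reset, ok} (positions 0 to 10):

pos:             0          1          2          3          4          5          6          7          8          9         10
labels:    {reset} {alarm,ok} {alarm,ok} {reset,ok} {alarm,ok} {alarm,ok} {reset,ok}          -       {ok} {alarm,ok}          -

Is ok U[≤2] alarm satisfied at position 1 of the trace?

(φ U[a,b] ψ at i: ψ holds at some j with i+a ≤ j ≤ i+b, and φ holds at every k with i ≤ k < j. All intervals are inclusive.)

Need some j in [1,3] with alarm, and ok at every k in [1,j-1].
  j=1: alarm holds; no prefix to check → satisfied.

Holds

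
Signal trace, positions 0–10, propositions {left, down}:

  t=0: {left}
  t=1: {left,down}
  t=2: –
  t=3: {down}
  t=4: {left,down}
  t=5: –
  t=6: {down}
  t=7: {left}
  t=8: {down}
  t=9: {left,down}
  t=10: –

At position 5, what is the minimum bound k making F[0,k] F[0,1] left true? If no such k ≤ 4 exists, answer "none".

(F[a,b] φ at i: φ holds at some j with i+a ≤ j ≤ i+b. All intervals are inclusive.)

Scan j = 5,6,… for F[0,1] left:
  j=5: fails
  j=6: holds
First hit at j=6, so smallest k = 6-5 = 1.

1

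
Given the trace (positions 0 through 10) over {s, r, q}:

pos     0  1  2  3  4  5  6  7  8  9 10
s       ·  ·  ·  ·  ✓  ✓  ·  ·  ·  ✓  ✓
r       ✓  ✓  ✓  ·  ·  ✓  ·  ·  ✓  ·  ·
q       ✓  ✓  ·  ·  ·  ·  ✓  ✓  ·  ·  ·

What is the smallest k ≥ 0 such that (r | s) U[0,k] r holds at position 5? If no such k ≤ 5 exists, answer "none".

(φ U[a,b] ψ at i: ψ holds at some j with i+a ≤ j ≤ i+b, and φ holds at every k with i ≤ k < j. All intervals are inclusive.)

0

Need earliest j ≥ 5 with r, and (r | s) at every k in [5,j-1].
  j=5: rhs holds (empty prefix). k = 0.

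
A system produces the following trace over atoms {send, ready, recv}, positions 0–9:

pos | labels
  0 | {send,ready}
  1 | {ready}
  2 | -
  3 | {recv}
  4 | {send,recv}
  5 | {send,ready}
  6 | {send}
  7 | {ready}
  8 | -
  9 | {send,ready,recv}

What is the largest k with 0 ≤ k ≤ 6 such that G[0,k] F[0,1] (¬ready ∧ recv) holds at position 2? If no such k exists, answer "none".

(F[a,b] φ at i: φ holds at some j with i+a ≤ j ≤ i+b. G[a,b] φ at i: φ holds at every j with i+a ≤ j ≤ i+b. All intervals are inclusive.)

2

F[0,1] (¬ready ∧ recv) must hold from j=2 onward; find where it first fails.
  j=2: holds
  j=3: holds
  j=4: holds
  j=5: fails
Holds on [2,4], so largest k = 2.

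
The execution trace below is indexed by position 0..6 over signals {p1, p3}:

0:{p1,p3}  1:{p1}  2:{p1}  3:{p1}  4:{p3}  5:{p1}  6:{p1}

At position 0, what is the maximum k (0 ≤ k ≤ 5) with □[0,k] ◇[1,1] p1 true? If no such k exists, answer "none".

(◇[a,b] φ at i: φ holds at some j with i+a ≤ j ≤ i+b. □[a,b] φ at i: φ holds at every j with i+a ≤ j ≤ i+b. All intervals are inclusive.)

2

◇[1,1] p1 must hold from j=0 onward; find where it first fails.
  j=0: holds
  j=1: holds
  j=2: holds
  j=3: fails
Holds on [0,2], so largest k = 2.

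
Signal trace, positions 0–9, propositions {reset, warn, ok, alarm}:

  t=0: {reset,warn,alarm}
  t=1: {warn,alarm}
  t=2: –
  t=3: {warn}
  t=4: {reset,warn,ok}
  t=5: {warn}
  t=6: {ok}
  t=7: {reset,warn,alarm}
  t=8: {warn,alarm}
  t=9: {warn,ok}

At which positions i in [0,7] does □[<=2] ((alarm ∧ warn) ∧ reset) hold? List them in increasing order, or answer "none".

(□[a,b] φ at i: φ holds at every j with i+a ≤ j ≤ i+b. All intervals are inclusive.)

none

Evaluate at each i in [0,7]:
  i=0: ✗ (fails at j=1)
  i=1: ✗ (fails at j=1)
  i=2: ✗ (fails at j=2)
  i=3: ✗ (fails at j=3)
  i=4: ✗ (fails at j=4)
  i=5: ✗ (fails at j=5)
  i=6: ✗ (fails at j=6)
  i=7: ✗ (fails at j=8)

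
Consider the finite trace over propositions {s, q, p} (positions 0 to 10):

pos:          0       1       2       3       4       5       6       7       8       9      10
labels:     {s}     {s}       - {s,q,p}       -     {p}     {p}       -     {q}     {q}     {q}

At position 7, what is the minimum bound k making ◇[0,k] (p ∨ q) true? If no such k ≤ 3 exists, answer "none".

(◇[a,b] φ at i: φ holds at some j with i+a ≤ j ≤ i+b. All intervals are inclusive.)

Scan j = 7,8,… for (p ∨ q):
  j=7: fails
  j=8: holds
First hit at j=8, so smallest k = 8-7 = 1.

1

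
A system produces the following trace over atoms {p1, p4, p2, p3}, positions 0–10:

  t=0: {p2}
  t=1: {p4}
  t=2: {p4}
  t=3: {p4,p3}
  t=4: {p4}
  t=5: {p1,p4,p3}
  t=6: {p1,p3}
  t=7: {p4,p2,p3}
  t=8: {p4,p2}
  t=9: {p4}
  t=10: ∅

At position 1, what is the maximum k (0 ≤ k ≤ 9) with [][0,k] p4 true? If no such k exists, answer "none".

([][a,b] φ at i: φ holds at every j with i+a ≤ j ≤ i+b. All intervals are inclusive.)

p4 must hold from j=1 onward; find where it first fails.
  j=1: holds
  j=2: holds
  j=3: holds
  j=4: holds
  j=5: holds
  j=6: fails
Holds on [1,5], so largest k = 4.

4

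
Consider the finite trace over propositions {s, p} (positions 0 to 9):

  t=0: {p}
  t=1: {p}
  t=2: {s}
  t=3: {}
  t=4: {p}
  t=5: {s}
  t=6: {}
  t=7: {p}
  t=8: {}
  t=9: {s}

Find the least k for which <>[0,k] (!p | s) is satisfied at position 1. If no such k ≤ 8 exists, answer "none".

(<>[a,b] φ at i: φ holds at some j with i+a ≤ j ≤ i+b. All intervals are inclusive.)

Scan j = 1,2,… for (!p | s):
  j=1: fails
  j=2: holds
First hit at j=2, so smallest k = 2-1 = 1.

1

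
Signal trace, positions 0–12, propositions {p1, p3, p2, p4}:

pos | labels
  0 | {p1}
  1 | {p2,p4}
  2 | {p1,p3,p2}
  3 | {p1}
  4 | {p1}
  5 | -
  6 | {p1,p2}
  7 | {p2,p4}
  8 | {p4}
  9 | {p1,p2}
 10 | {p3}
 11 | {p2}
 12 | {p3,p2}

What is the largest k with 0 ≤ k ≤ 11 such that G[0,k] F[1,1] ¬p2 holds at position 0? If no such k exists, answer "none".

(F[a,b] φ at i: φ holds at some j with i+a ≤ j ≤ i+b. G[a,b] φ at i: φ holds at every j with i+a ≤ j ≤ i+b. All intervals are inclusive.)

F[1,1] ¬p2 must hold from j=0 onward; find where it first fails.
  j=0: fails → no k works.

none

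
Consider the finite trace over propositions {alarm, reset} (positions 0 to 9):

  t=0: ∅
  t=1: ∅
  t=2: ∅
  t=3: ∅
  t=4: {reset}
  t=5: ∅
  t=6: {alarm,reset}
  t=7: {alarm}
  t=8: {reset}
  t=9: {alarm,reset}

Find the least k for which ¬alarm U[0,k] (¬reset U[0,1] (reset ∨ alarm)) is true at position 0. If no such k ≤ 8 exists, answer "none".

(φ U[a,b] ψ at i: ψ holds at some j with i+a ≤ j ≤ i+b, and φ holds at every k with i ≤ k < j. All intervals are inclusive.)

Need earliest j ≥ 0 with (¬reset U[0,1] (reset ∨ alarm)), and ¬alarm at every k in [0,j-1].
  j=0: rhs fails.
  j=1: rhs fails.
  j=2: rhs fails.
  j=3: rhs holds; lhs holds on [0,2]. k = 3.

3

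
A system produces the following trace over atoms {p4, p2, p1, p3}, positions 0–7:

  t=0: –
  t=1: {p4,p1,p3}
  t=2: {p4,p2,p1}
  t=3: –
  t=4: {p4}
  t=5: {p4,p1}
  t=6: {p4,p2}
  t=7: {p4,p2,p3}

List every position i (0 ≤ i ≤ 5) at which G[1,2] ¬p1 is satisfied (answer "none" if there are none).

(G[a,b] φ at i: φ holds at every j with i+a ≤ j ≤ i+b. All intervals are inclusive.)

2, 5

Evaluate at each i in [0,5]:
  i=0: ✗ (fails at j=1)
  i=1: ✗ (fails at j=2)
  i=2: ✓ (all of [3,4])
  i=3: ✗ (fails at j=5)
  i=4: ✗ (fails at j=5)
  i=5: ✓ (all of [6,7])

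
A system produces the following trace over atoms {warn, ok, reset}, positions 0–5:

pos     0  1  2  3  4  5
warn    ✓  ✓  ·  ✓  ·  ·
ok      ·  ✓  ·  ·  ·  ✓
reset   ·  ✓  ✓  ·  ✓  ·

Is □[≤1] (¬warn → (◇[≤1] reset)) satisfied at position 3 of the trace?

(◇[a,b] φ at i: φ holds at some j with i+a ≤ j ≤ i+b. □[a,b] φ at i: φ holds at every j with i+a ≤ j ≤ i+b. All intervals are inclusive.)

Yes

Check (¬warn → (◇[≤1] reset)) at every j in [3,4]:
  j=3: antecedent false → ✓
  j=4: antecedent true; consequent holds (witness at 4) → ✓
All positions satisfy it → formula holds.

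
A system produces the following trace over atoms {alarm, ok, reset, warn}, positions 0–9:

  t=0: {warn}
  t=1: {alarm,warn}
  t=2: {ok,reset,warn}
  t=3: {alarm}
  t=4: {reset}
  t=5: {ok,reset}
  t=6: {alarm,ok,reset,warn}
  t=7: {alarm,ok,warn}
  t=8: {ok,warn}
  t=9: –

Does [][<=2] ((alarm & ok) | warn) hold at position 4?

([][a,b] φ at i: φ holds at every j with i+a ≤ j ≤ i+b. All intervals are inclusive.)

Does not hold

Check ((alarm & ok) | warn) at every j in [4,6]:
  j=4: false
  j=5: false
  j=6: true
Fails at j=4 → formula fails.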